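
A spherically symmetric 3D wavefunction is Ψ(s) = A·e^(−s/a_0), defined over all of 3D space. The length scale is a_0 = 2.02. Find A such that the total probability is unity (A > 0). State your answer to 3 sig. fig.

A ≈ 0.197

Normalization requires ∫|Ψ|² 4πs² ds = 1, integrated from 0 to ∞.
(Spherical symmetry: dV = 4πs² ds.)
With ∫₀^∞ s^2 e^(−αs) ds = 2!/α^3, carrying out the integral gives A² · π·a_0^3.
Setting this equal to 1 gives A² = 1/(π·a_0^3).
Substituting a_0 = 2.02 gives A² = 0.03862, so A = 0.1965.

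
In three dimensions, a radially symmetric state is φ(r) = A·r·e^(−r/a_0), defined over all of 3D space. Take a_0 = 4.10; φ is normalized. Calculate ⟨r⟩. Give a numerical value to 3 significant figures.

⟨r⟩ ≈ 10.3

By definition ⟨r⟩ = ∫ r |φ(r)|² 4πr² dr.
With ∫₀^∞ r^5 e^(−αr) dr = 5!/α^6, the ratio of the moment integral to the normalization integral gives ⟨r⟩ = 5·a_0/2.
Putting a_0 = 4.10 gives 10.25.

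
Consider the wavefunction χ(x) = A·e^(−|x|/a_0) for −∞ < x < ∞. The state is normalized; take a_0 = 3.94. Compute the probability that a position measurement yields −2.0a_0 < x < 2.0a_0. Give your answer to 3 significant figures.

P ≈ 0.982

P = ∫_{−2.0a_0}^{2.0a_0} |χ(x)|² dx.
The normalization integral ∫|χ|²dx over the whole domain equals a_0·A², and A² cancels in the ratio.
By symmetry take twice the x ≥ 0 contribution in numerator and denominator; the 2's cancel. Let u = x/a_0; then A² and the length scale cancel, so P = ∫_{0}^{2.0} e^(-2·u) du ÷ ∫_{0}^{∞} e^(-2·u) du.
Using ∫ e^(-2·u) du = -e^(-2·u)/2, the numerator is 1/2 - e^(-4)/2 and the denominator is 1/2.
Evaluating gives P = 0.9817.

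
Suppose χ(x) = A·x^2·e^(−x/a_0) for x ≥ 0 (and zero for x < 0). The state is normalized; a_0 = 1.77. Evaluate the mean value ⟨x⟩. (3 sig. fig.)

⟨x⟩ ≈ 4.43

⟨x⟩ = ∫ x |χ|² dx over the full domain.
Recall ∫₀^∞ x^m e^(−x/β) dx = m!·β^(m+1), since the A² factors cancel between numerator and denominator, ⟨x⟩ = 5·a_0/2.
With a_0 = 1.77, ⟨x⟩ = 4.425.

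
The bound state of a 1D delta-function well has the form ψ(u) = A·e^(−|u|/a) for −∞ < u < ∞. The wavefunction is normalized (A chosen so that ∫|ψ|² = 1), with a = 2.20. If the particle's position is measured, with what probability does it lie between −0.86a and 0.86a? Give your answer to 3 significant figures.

P ≈ 0.821

P = ∫_{−0.86a}^{0.86a} |ψ(u)|² du.
With A² fixed by ∫|ψ|² = 1, i.e. A² = (a)^(−1), substitute and integrate.
By symmetry take twice the u ≥ 0 contribution in numerator and denominator; the 2's cancel. Let t = u/a; then A² and the length scale cancel, so P = ∫_{0}^{0.86} e^(-2·t) dt ÷ ∫_{0}^{∞} e^(-2·t) dt.
Using ∫ e^(-2·t) dt = -e^(-2·t)/2, the numerator is 1/2 - e^(-43/25)/2 and the denominator is 1/2.
This works out to P = 0.8209.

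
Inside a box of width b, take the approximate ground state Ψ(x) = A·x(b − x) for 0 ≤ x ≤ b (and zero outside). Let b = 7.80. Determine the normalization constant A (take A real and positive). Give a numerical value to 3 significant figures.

A ≈ 0.0322

The normalization condition is ∫|Ψ|² dx = 1 from 0 to b.
The integral (without the A² prefactor) comes out to b^5/30.
Hence A² = 1/[b^5/30].
Plugging in b = 7.80 yields A = 0.03223.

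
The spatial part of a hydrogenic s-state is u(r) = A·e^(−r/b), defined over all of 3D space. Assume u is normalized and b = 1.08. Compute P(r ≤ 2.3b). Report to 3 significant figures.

P ≈ 0.837

Integrate the radial probability density 4πr²|u|² over r ≤ 2.3b.
The full normalization integral is A²·[π·b^3] = 1, fixing A².
Substituting t = r/b, A², 4π and the length scale all cancel in the ratio: P = ∫_{0}^{2.3} t^2·e^(-2·t) dt / ∫_{0}^{∞} t^2·e^(-2·t) dt.
With ∫ t^2·e^(-2·t) dt = -(2·t^2 + 2·t + 1)·e^(-2·t)/4 + C, the region integral is 1/4 - 809·e^(-23/5)/200 and the full one is 1/4.
This evaluates to P = 0.8374.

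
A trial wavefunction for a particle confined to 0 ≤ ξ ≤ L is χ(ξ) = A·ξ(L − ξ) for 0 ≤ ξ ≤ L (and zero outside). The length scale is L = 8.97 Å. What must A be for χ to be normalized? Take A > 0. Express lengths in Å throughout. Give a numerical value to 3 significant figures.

A ≈ 0.0227 Å^(-5/2)

Require ∫ |χ|² dξ = 1 over the whole domain.
Expanding the polynomial and integrating term by term, ∫|χ|² dξ = A²·(L^5/30).
So A² = (L^5/30)^(−1).
With L = 8.97: A² = 0.0005166 and A = 0.02273.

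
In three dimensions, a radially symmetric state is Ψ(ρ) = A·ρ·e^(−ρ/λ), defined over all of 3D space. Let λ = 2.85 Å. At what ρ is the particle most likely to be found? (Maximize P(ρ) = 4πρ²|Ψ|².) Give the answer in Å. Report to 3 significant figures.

Set d/dρ [P(ρ) = 4πρ²|Ψ|²] = 0 and solve for ρ > 0.
This gives ρ = 2·λ.
With λ = 2.85, the most probable radial distance is 5.700 Å.

ρ ≈ 5.70 Å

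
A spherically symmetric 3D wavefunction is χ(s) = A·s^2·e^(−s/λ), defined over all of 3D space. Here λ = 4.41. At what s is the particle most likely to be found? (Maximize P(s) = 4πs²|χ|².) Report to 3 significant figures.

Differentiate P(s) = 4πs²|χ|² with respect to s and set to zero.
Solving yields s = 3·λ.
With λ = 4.41, the most probable radial distance is 13.23.

s ≈ 13.2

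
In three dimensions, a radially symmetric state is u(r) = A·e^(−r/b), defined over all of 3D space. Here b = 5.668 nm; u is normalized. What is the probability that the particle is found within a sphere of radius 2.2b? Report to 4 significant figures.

P ≈ 0.8149

With dV = 4πr²dr, the probability is ∫|u|² dV over r ≤ 2.2b.
The full normalization integral is A²·[π·b^3] = 1, fixing A².
Substituting t = r/b, A², 4π and the length scale all cancel in the ratio: P = ∫_{0}^{2.2} t^2·e^(-2·t) dt / ∫_{0}^{∞} t^2·e^(-2·t) dt.
An antiderivative of t^2·e^(-2·t) is -(2·t^2 + 2·t + 1)·e^(-2·t)/4; evaluating from 0 to 2.2 gives 1/4 - 377·e^(-22/5)/100, while the full integral is 1/4.
Taking the ratio yields P = 0.81486.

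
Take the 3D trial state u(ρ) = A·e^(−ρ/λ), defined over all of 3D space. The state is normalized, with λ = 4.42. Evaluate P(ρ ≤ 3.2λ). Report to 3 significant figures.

P ≈ 0.954

Integrate the radial probability density 4πρ²|u|² over ρ ≤ 3.2λ.
Normalization gives A² = 1/(π·λ^3).
In terms of t = ρ/λ (A², 4π and the length scale all cancel between numerator and denominator), P = [∫_{0}^{3.2} t^2·e^(-2·t) dt] / [∫_{0}^{∞} t^2·e^(-2·t) dt].
With ∫ t^2·e^(-2·t) dt = -(2·t^2 + 2·t + 1)·e^(-2·t)/4 + C, the region integral is 1/4 - 697·e^(-32/5)/100 and the full one is 1/4.
Taking the ratio yields P = 0.9537.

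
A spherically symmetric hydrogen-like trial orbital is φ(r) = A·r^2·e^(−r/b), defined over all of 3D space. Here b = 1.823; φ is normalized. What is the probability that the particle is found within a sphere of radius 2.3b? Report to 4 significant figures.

With dV = 4πr²dr, the probability is ∫|φ|² dV over r ≤ 2.3b.
Normalization gives A² = 1/(45·π·b^7/2).
Let u = r/b; then A², 4π and the length scale all cancel, so P = ∫_{0}^{2.3} u^6·e^(-2·u) du ÷ ∫_{0}^{∞} u^6·e^(-2·u) du.
An antiderivative of u^6·e^(-2·u) is -(4·u^6 + 12·u^5 + 30·u^4 + 60·u^3 + 90·u^2 + 90·u + 45)·e^(-2·u)/8; evaluating from 0 to 2.3 gives ≈ 1.02359, while the full integral is 45/8.
The region integral divided by the full integral gives P = 0.18197.

P ≈ 0.1820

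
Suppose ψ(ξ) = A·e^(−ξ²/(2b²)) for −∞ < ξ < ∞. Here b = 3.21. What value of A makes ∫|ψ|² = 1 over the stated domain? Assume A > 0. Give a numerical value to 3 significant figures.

The normalization condition is ∫|ψ|² dξ = 1 from −∞ to ∞.
With ∫_{−∞}^{∞} ξ^(2m) e^(−αξ²) dξ = (2m−1)!!·√π / (2^m α^(m+1/2)), ∫|ψ|² dξ = A²·(√(π)·b).
Hence A² = 1/[√(π)·b].
Substituting b = 3.21 gives A² = 0.1758, so A = 0.4192.

A ≈ 0.419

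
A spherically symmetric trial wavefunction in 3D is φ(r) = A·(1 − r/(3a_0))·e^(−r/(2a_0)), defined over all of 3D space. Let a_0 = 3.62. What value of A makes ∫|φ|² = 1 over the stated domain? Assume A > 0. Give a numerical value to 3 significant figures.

A ≈ 0.0502

We need A² ∫|f|² 4πr² dr = 1, taking the integral from 0 to ∞.
In 3D with spherical symmetry the volume element is 4πr² dr.
With ∫₀^∞ r^4 e^(−αr) dr = 4!/α^5, carrying out the integral gives A² · 8·π·a_0^3/3.
Setting this equal to 1 gives A² = 1/(8·π·a_0^3/3).
Plugging in a_0 = 3.62 yields A = 0.05016.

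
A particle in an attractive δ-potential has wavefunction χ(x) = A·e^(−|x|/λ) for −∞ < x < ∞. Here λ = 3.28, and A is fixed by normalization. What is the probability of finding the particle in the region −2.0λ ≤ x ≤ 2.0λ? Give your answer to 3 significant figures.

P ≈ 0.982

The probability is P = ∫ |χ|² dx over [−2.0λ, 2.0λ].
The normalization integral ∫|χ|²dx over the whole domain equals λ·A², and A² cancels in the ratio.
Both integrals are even about x = 0, so only the x ≥ 0 halves are needed (the factors of 2 cancel). In terms of u = x/λ (A² and the length scale cancel between numerator and denominator), P = [∫_{0}^{2.0} e^(-2·u) du] / [∫_{0}^{∞} e^(-2·u) du].
Using ∫ e^(-2·u) du = -e^(-2·u)/2, the numerator is 1/2 - e^(-4)/2 and the denominator is 1/2.
Taking the ratio, P = 0.9817.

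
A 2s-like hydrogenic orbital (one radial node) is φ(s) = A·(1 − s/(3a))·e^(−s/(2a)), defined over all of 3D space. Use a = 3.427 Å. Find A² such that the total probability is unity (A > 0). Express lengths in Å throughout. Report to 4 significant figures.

The normalization condition is ∫|φ|² 4πs² ds = 1 from 0 to ∞.
(Spherical symmetry: dV = 4πs² ds.)
∫|φ|² 4πs² ds = A²·(8·π·a^3/3).
So A² = (8·π·a^3/3)^(−1).
Substituting a = 3.427 gives A² = 0.0029658, so A = 0.054459.

A^2 ≈ 0.002966 Å^(-3)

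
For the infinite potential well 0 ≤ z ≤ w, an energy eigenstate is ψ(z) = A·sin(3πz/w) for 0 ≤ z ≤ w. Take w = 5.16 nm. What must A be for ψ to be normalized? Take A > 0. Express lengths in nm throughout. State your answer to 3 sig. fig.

A ≈ 0.623 nm^(-1/2)

The normalization condition is ∫|ψ|² dz = 1 from 0 to w.
Using sin²θ = (1 − cos 2θ)/2, ∫|ψ|² dz = A²·(w/2).
Hence A² = 1/[w/2].
Substituting w = 5.16 gives A² = 0.3876, so A = 0.6226.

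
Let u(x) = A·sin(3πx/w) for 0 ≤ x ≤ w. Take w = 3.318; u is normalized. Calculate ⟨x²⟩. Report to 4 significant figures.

⟨x²⟩ = ∫ x^2 |u|² dx over the full domain.
Using sin²θ = (1 − cos 2θ)/2, evaluating both integrals, ⟨x²⟩ = -w^2/(18·π^2) + w^2/3.
Putting w = 3.318 gives 3.6077.

⟨x^2⟩ ≈ 3.608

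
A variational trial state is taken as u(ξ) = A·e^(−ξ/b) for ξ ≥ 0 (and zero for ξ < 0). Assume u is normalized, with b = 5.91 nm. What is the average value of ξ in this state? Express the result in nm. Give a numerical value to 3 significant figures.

By definition ⟨ξ⟩ = ∫ ξ |u(ξ)|² dξ.
Evaluating both integrals, ⟨ξ⟩ = b/2.
Putting b = 5.91 gives 2.955.

⟨ξ⟩ ≈ 2.96 nm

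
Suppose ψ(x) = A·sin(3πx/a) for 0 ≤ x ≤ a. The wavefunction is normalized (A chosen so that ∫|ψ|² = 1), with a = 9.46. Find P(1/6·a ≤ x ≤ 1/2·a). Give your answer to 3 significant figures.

P ≈ 0.333

|ψ|² is the probability density, so P = ∫_{1/6·a}^{1/2·a} |ψ|² dx.
Since A² = 1/(a/2), this is the region integral divided by the full normalization integral.
Let u = x/a; then A² and the length scale cancel, so P = ∫_{1/6}^{1/2} sin(3·π·u)^2 du ÷ ∫_{0}^{1} sin(3·π·u)^2 du.
An antiderivative of sin(3·π·u)^2 is u/2 - sin(6·π·u)/(12·π); evaluating from 1/6 to 1/2 gives 1/6, while the full integral is 1/2.
This works out to P = 1/3.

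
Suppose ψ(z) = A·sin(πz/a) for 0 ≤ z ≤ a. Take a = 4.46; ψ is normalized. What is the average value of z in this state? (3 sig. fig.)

⟨z⟩ ≈ 2.23

⟨z⟩ = ∫ z |ψ|² dz over the full domain.
With ∫₀^a sin²(nπz/a) dz = a/2, evaluating both integrals, ⟨z⟩ = a/2.
With a = 4.46, ⟨z⟩ = 2.230.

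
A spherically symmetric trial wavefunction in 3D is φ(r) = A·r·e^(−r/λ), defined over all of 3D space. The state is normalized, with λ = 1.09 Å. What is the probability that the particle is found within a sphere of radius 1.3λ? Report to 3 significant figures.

P ≈ 0.123

With dV = 4πr²dr, the probability is ∫|φ|² dV over r ≤ 1.3λ.
The full normalization integral is A²·[3·π·λ^5] = 1, fixing A².
Substituting u = r/λ, A², 4π and the length scale all cancel in the ratio: P = ∫_{0}^{1.3} u^4·e^(-2·u) du / ∫_{0}^{∞} u^4·e^(-2·u) du.
With ∫ u^4·e^(-2·u) du = -(u^4/2 + u^3 + 3·u^2/2 + 3·u/2 + 3/4)·e^(-2·u) + C, the region integral is ≈ 0.091932 and the full one is 3/4.
Taking the ratio yields P = 0.1226.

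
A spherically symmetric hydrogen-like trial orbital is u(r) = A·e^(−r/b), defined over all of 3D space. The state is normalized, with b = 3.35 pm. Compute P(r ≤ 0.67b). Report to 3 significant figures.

With dV = 4πr²dr, the probability is ∫|u|² dV over r ≤ 0.67b.
The full normalization integral is A²·[π·b^3] = 1, fixing A².
Let t = r/b; then A², 4π and the length scale all cancel, so P = ∫_{0}^{0.67} t^2·e^(-2·t) dt ÷ ∫_{0}^{∞} t^2·e^(-2·t) dt.
An antiderivative of t^2·e^(-2·t) is -(2·t^2 + 2·t + 1)·e^(-2·t)/4; evaluating from 0 to 0.67 gives ≈ 0.038049, while the full integral is 1/4.
The region integral divided by the full integral gives P = 0.1522.

P ≈ 0.152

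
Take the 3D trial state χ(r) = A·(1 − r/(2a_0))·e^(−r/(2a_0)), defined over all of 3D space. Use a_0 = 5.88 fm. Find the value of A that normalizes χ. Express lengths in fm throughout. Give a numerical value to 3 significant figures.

A ≈ 0.0140 fm^(-3/2)

Normalization requires ∫|χ|² 4πr² dr = 1, integrated from 0 to ∞.
The angular integral contributes 4π, leaving ∫₀^∞ r²|χ|² dr.
Carrying out the integral gives A² · 8·π·a_0^3.
Plugging in a_0 = 5.88 yields A = 0.01399.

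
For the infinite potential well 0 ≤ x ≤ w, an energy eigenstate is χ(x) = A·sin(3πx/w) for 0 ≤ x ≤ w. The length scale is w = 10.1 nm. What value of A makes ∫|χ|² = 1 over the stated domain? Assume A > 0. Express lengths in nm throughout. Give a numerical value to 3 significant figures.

A ≈ 0.445 nm^(-1/2)

We need A² ∫|f|² dx = 1, taking the integral from 0 to w.
Using sin²θ = (1 − cos 2θ)/2, the integral (without the A² prefactor) comes out to w/2.
Hence A² = 1/[w/2].
Substituting w = 10.1 gives A² = 0.1980, so A = 0.4450.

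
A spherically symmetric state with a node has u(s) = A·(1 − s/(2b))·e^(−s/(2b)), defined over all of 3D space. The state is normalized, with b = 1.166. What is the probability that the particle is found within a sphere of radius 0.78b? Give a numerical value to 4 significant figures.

With dV = 4πs²ds, the probability is ∫|u|² dV over s ≤ 0.78b.
A² is fixed by ∫₀^∞ 4πs²|u|² ds = 1, i.e. A² = (8·π·b^3)^(−1).
In terms of t = s/b (A², 4π and the length scale all cancel between numerator and denominator), P = [∫_{0}^{0.78} t^2·(1 - t/2)^2·e^(-t) dt] / [∫_{0}^{∞} t^2·(1 - t/2)^2·e^(-t) dt].
An antiderivative of t^2·(1 - t/2)^2·e^(-t) is -(t^4/4 + t^2 + 2·t + 2)·e^(-t); evaluating from 0 to 0.78 gives ≈ 0.0467606, while the full integral is 2.
The region integral divided by the full integral gives P = 0.023380.

P ≈ 0.02338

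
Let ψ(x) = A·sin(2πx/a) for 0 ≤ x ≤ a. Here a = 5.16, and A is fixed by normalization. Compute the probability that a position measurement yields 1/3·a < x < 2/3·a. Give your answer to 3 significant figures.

P ≈ 0.196

The probability is P = ∫ |ψ|² dx over [1/3·a, 2/3·a].
The normalization integral ∫|ψ|²dx over the whole domain equals a/2·A², and A² cancels in the ratio.
In terms of u = x/a (A² and the length scale cancel between numerator and denominator), P = [∫_{1/3}^{2/3} sin(2·π·u)^2 du] / [∫_{0}^{1} sin(2·π·u)^2 du].
An antiderivative of sin(2·π·u)^2 is u/2 - sin(4·π·u)/(8·π); evaluating from 1/3 to 2/3 gives -√(3)/(8·π) + 1/6, while the full integral is 1/2.
The result is P = (-√(3)/4 + π/3)/π.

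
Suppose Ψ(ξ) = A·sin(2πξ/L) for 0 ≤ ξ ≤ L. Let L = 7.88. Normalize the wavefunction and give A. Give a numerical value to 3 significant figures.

A ≈ 0.504

Normalization requires ∫|Ψ|² dξ = 1, integrated from 0 to L.
∫|Ψ|² dξ = A²·(L/2).
So A² = (L/2)^(−1).
Substituting L = 7.88 gives A² = 0.2538, so A = 0.5038.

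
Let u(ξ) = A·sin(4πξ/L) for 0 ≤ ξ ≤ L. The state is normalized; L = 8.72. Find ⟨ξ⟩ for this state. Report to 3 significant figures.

⟨ξ⟩ = ∫ ξ |u|² dξ over the full domain.
Using sin²θ = (1 − cos 2θ)/2, evaluating both integrals, ⟨ξ⟩ = L/2.
With L = 8.72, ⟨ξ⟩ = 4.360.

⟨ξ⟩ ≈ 4.36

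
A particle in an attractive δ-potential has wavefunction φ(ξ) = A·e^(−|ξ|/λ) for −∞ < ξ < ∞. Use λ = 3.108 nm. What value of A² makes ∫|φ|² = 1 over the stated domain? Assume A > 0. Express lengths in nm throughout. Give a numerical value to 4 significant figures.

Require ∫ |φ|² dξ = 1 over the whole domain.
Carrying out the integral gives A² · λ.
So A² = (λ)^(−1).
With λ = 3.108: A² = 0.32175 and A = 0.56723.

A^2 ≈ 0.3218 nm^(-1)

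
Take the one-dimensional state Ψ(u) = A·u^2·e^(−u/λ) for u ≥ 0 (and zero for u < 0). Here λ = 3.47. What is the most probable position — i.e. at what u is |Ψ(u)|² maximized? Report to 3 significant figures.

u ≈ 6.94

The maximum of |Ψ(u)|² occurs where its derivative vanishes.
This gives u = 2·λ.
With λ = 3.47, the most probable position is 6.940.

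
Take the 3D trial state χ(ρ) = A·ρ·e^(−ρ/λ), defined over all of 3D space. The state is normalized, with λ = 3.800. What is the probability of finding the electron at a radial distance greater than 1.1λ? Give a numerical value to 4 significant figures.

P = ∫ |χ|² 4πρ² dρ over ρ > 1.1λ.
The full normalization integral is A²·[3·π·λ^5] = 1, fixing A².
Let u = ρ/λ; then A², 4π and the length scale all cancel, so P = ∫_{1.1}^{∞} u^4·e^(-2·u) du ÷ ∫_{0}^{∞} u^4·e^(-2·u) du.
With ∫ u^4·e^(-2·u) du = -(u^4/2 + u^3 + 3·u^2/2 + 3·u/2 + 3/4)·e^(-2·u) + C, the region integral is ≈ 0.695628 and the full one is 3/4.
Taking the ratio yields P = 0.92750.

P ≈ 0.9275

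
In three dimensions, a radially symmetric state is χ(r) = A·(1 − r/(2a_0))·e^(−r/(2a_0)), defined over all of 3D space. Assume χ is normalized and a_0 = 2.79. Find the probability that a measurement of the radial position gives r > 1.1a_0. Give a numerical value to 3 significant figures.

P ≈ 0.961

P = ∫ |χ|² 4πr² dr over r > 1.1a_0.
The full normalization integral is A²·[8·π·a_0^3] = 1, fixing A².
Substituting u = r/a_0, A², 4π and the length scale all cancel in the ratio: P = ∫_{1.1}^{∞} u^2·(1 - u/2)^2·e^(-u) du / ∫_{0}^{∞} u^2·(1 - u/2)^2·e^(-u) du.
Using ∫ u^2·(1 - u/2)^2·e^(-u) du = -(u^4/4 + u^2 + 2·u + 2)·e^(-u), the numerator is ≈ 1.9227 and the denominator is 2.
Taking the ratio yields P = 0.9613.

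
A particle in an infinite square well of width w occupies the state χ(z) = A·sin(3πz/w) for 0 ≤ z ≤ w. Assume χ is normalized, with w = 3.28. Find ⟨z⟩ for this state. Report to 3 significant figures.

⟨z⟩ ≈ 1.64

By definition ⟨z⟩ = ∫ z |χ(z)|² dz.
Using sin²θ = (1 − cos 2θ)/2, evaluating both integrals, ⟨z⟩ = w/2.
With w = 3.28, ⟨z⟩ = 1.640.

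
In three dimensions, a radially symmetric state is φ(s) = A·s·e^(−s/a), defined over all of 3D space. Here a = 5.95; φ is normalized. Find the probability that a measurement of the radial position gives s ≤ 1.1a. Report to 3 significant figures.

P = ∫ |φ|² 4πs² ds over s ≤ 1.1a.
A² is fixed by ∫₀^∞ 4πs²|φ|² ds = 1, i.e. A² = (3·π·a^5)^(−1).
Substituting u = s/a, A², 4π and the length scale all cancel in the ratio: P = ∫_{0}^{1.1} u^4·e^(-2·u) du / ∫_{0}^{∞} u^4·e^(-2·u) du.
An antiderivative of u^4·e^(-2·u) is -(u^4/2 + u^3 + 3·u^2/2 + 3·u/2 + 3/4)·e^(-2·u); evaluating from 0 to 1.1 gives ≈ 0.054372, while the full integral is 3/4.
The region integral divided by the full integral gives P = 0.07250.

P ≈ 0.0725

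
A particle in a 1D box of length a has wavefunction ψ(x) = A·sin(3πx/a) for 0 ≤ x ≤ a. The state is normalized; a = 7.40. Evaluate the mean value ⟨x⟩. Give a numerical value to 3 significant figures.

The expectation value is the |ψ|²-weighted average of x: ∫ x|ψ|² dx.
Since the A² factors cancel between numerator and denominator, ⟨x⟩ = a/2.
Putting a = 7.40 gives 3.700.

⟨x⟩ ≈ 3.70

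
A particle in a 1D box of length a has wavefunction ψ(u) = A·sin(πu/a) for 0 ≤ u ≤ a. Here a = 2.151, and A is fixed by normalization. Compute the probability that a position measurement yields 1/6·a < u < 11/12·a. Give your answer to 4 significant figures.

P = ∫_{1/6·a}^{11/12·a} |ψ(u)|² du.
Since A² = 1/(a/2), this is the region integral divided by the full normalization integral.
Let t = u/a; then A² and the length scale cancel, so P = ∫_{1/6}^{11/12} sin(π·t)^2 dt ÷ ∫_{0}^{1} sin(π·t)^2 dt.
An antiderivative of sin(π·t)^2 is t/2 - sin(2·π·t)/(4·π); evaluating from 1/6 to 11/12 gives 1/(8·π) + √(3)/(8·π) + 3/8, while the full integral is 1/2.
This works out to P = (1 + √(3) + 3·π)/(4·π).

P ≈ 0.9674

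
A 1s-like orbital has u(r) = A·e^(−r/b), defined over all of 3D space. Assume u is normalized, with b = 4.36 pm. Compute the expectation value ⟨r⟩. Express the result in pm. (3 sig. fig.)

⟨r⟩ ≈ 6.54 pm

⟨r⟩ = ∫ r |u|² 4πr² dr over the full domain.
Evaluating both integrals, ⟨r⟩ = 3·b/2.
With b = 4.36, ⟨r⟩ = 6.540.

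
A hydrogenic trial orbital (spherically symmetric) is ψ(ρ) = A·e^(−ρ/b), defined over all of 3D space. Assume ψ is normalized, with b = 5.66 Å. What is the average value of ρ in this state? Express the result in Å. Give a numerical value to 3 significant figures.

⟨ρ⟩ ≈ 8.49 Å

By definition ⟨ρ⟩ = ∫ ρ |ψ(ρ)|² 4πρ² dρ.
Recall ∫₀^∞ ρ^m e^(−ρ/β) dρ = m!·β^(m+1), since the A² factors cancel between numerator and denominator, ⟨ρ⟩ = 3·b/2.
Putting b = 5.66 gives 8.490.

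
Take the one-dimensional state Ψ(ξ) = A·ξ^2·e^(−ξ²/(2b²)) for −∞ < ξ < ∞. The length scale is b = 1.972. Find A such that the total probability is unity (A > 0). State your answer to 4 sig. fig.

A ≈ 0.1588

Require ∫ |Ψ|² dξ = 1 over the whole domain.
∫|Ψ|² dξ = A²·(3·√(π)·b^5/4).
So A² = (3·√(π)·b^5/4)^(−1).
With b = 1.972: A² = 0.025225 and A = 0.15882.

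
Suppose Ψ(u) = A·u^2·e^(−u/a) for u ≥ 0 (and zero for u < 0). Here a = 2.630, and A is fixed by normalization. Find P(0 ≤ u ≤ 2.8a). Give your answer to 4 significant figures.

The probability is P = ∫ |Ψ|² du over [0, 2.8a].
The normalization integral ∫|Ψ|²du over the whole domain equals 3·a^5/4·A², and A² cancels in the ratio.
In terms of t = u/a (A² and the length scale cancel between numerator and denominator), P = [∫_{0}^{2.8} t^4·e^(-2·t) dt] / [∫_{0}^{∞} t^4·e^(-2·t) dt].
Using ∫ t^4·e^(-2·t) dt = -(t^4/2 + t^3 + 3·t^2/2 + 3·t/2 + 3/4)·e^(-2·t), the numerator is ≈ 0.493387 and the denominator is 3/4.
Taking the ratio, P = 0.65785.

P ≈ 0.6578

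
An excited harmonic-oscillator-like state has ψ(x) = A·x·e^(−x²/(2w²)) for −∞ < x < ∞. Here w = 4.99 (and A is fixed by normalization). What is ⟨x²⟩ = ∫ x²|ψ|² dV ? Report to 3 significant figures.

⟨x^2⟩ ≈ 37.4

By definition ⟨x²⟩ = ∫ x^2 |ψ(x)|² dx.
Since the A² factors cancel between numerator and denominator, ⟨x²⟩ = 3·w^2/2.
With w = 4.99, ⟨x^2⟩ = 37.35.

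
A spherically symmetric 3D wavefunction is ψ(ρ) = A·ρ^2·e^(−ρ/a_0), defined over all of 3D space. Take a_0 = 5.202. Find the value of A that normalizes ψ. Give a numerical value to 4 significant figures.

Require ∫ |ψ|² 4πρ² dρ = 1 over the whole domain.
∫|ψ|² 4πρ² dρ = A²·(45·π·a_0^7/2).
With a_0 = 5.202: A² = 1.3724E-7 and A = 0.00037046.

A ≈ 0.0003705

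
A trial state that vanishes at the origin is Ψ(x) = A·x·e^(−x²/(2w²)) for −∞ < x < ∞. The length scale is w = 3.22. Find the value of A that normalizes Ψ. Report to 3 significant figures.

A ≈ 0.184

We need A² ∫|f|² dx = 1, taking the integral from −∞ to ∞.
∫|Ψ|² dx = A²·(√(π)·w^3/2).
So A² = (√(π)·w^3/2)^(−1).
Plugging in w = 3.22 yields A = 0.1838.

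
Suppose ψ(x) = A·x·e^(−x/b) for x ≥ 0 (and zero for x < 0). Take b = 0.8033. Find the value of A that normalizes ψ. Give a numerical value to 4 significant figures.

Require ∫ |ψ|² dx = 1 over the whole domain.
Using ∫₀^∞ xⁿ e^(−αx) dx = n!/αⁿ⁺¹, ∫|ψ|² dx = A²·(b^3/4).
So A² = (b^3/4)^(−1).
Substituting b = 0.8033 gives A² = 7.7166, so A = 2.7779.

A ≈ 2.778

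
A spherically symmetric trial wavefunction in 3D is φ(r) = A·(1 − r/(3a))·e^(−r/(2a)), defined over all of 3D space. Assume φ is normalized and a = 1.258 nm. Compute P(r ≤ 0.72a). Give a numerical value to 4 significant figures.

P = ∫ |φ|² 4πr² dr over r ≤ 0.72a.
The full normalization integral is A²·[8·π·a^3/3] = 1, fixing A².
Let u = r/a; then A², 4π and the length scale all cancel, so P = ∫_{0}^{0.72} u^2·(1 - u/3)^2·e^(-u) du ÷ ∫_{0}^{∞} u^2·(1 - u/3)^2·e^(-u) du.
An antiderivative of u^2·(1 - u/3)^2·e^(-u) is (-u^4 + 2·u^3 - 3·u^2 - 6·u - 6)·e^(-u)/9; evaluating from 0 to 0.72 gives ≈ 0.0502521, while the full integral is 2/3.
The region integral divided by the full integral gives P = 0.075378.

P ≈ 0.07538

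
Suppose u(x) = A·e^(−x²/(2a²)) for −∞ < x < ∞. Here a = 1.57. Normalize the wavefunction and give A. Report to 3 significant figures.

A ≈ 0.599

Normalization requires ∫|u|² dx = 1, integrated from −∞ to ∞.
With ∫_{−∞}^{∞} x^(2m) e^(−αx²) dx = (2m−1)!!·√π / (2^m α^(m+1/2)), carrying out the integral gives A² · √(π)·a.
So A² = (√(π)·a)^(−1).
With a = 1.57: A² = 0.3594 and A = 0.5995.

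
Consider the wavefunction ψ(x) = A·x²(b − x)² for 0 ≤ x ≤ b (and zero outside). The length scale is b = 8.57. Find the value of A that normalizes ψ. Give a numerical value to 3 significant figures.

A ≈ 0.00159

We need A² ∫|f|² dx = 1, taking the integral from 0 to b.
Expanding the polynomial and integrating term by term, carrying out the integral gives A² · b^9/630.
Plugging in b = 8.57 yields A = 0.001589.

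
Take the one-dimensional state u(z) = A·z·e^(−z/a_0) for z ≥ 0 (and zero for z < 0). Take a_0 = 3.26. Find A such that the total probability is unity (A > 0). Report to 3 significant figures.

We need A² ∫|f|² dz = 1, taking the integral from 0 to ∞.
∫|u|² dz = A²·(a_0^3/4).
Hence A² = 1/[a_0^3/4].
With a_0 = 3.26: A² = 0.1155 and A = 0.3398.

A ≈ 0.340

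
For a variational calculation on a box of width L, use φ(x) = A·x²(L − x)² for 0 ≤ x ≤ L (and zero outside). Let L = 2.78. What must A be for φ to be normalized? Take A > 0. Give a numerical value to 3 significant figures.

Normalization requires ∫|φ|² dx = 1, integrated from 0 to L.
Expanding the polynomial and integrating term by term, with φ = A·x²(L − x)², the integral evaluates to A²·[L^9/630].
So A² = (L^9/630)^(−1).
Substituting L = 2.78 gives A² = 0.06352, so A = 0.2520.

A ≈ 0.252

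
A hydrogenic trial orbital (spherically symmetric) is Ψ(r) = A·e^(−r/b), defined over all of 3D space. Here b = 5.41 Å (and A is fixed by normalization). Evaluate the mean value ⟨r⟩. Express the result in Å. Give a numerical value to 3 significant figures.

⟨r⟩ ≈ 8.12 Å

The expectation value is the |Ψ|²-weighted average of r: ∫ r|Ψ|² 4πr² dr.
Evaluating both integrals, ⟨r⟩ = 3·b/2.
With b = 5.41, ⟨r⟩ = 8.115.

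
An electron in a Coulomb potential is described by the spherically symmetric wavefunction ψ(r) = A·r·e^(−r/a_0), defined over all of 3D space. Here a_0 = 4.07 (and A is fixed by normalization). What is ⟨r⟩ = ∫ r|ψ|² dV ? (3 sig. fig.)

By definition ⟨r⟩ = ∫ r |ψ(r)|² 4πr² dr.
Evaluating both integrals, ⟨r⟩ = 5·a_0/2.
Putting a_0 = 4.07 gives 10.18.

⟨r⟩ ≈ 10.2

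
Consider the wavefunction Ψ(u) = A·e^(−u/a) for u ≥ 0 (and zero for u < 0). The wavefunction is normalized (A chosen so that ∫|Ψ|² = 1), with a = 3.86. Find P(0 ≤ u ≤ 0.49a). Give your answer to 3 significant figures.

P ≈ 0.625

|Ψ|² is the probability density, so P = ∫_{0}^{0.49a} |Ψ|² du.
With A² fixed by ∫|Ψ|² = 1, i.e. A² = (a/2)^(−1), substitute and integrate.
Substituting t = u/a, A² and the length scale cancel in the ratio: P = ∫_{0}^{0.49} e^(-2·t) dt / ∫_{0}^{∞} e^(-2·t) dt.
An antiderivative of e^(-2·t) is -e^(-2·t)/2; evaluating from 0 to 0.49 gives 1/2 - e^(-49/50)/2, while the full integral is 1/2.
Taking the ratio, P = 0.6247.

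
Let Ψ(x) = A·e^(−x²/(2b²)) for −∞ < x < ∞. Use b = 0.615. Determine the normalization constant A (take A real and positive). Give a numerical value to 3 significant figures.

Require ∫ |Ψ|² dx = 1 over the whole domain.
Differentiating ∫e^(−αx²) dx = √(π/α) under α to get the higher moments, ∫|Ψ|² dx = A²·(√(π)·b).
So A² = (√(π)·b)^(−1).
Substituting b = 0.615 gives A² = 0.9174, so A = 0.9578.

A ≈ 0.958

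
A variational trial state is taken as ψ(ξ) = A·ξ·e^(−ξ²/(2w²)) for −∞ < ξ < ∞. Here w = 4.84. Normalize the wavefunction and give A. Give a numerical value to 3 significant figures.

A ≈ 0.0998

We need A² ∫|f|² dξ = 1, taking the integral from −∞ to ∞.
∫|ψ|² dξ = A²·(√(π)·w^3/2).
Hence A² = 1/[√(π)·w^3/2].
Substituting w = 4.84 gives A² = 0.009952, so A = 0.09976.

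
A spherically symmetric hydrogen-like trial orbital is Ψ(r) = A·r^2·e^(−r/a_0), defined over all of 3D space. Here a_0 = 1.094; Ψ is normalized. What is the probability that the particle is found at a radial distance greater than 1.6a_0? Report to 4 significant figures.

P = ∫ |Ψ|² 4πr² dr over r > 1.6a_0.
The full normalization integral is A²·[45·π·a_0^7/2] = 1, fixing A².
Substituting u = r/a_0, A², 4π and the length scale all cancel in the ratio: P = ∫_{1.6}^{∞} u^6·e^(-2·u) du / ∫_{0}^{∞} u^6·e^(-2·u) du.
An antiderivative of u^6·e^(-2·u) is -(4·u^6 + 12·u^5 + 30·u^4 + 60·u^3 + 90·u^2 + 90·u + 45)·e^(-2·u)/8; evaluating from 1.6 to ∞ gives ≈ 5.37402, while the full integral is 45/8.
This evaluates to P = 0.95538.

P ≈ 0.9554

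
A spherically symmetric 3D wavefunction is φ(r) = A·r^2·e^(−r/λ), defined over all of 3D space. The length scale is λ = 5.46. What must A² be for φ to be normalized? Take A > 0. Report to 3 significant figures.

A^2 ≈ 9.78E-8

The normalization condition is ∫|φ|² 4πr² dr = 1 from 0 to ∞.
In 3D with spherical symmetry the volume element is 4πr² dr.
∫|φ|² 4πr² dr = A²·(45·π·λ^7/2).
Setting this equal to 1 gives A² = 1/(45·π·λ^7/2).
Plugging in λ = 5.46 yields A = 0.0003127.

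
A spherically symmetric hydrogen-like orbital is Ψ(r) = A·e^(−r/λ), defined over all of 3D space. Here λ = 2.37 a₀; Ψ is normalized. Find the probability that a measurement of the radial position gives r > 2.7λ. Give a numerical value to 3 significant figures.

P = ∫ |Ψ|² 4πr² dr over r > 2.7λ.
The full normalization integral is A²·[π·λ^3] = 1, fixing A².
In terms of u = r/λ (A², 4π and the length scale all cancel between numerator and denominator), P = [∫_{2.7}^{∞} u^2·e^(-2·u) du] / [∫_{0}^{∞} u^2·e^(-2·u) du].
With ∫ u^2·e^(-2·u) du = -(2·u^2 + 2·u + 1)·e^(-2·u)/4 + C, the region integral is 1049·e^(-27/5)/200 and the full one is 1/4.
Taking the ratio yields P = 0.09476.

P ≈ 0.0948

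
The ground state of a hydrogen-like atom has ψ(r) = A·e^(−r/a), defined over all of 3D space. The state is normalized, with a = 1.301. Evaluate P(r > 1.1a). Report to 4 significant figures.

P ≈ 0.6227

Integrate the radial probability density 4πr²|ψ|² over r > 1.1a.
The full normalization integral is A²·[π·a^3] = 1, fixing A².
Let u = r/a; then A², 4π and the length scale all cancel, so P = ∫_{1.1}^{∞} u^2·e^(-2·u) du ÷ ∫_{0}^{∞} u^2·e^(-2·u) du.
An antiderivative of u^2·e^(-2·u) is -(2·u^2 + 2·u + 1)·e^(-2·u)/4; evaluating from 1.1 to ∞ gives 281·e^(-11/5)/200, while the full integral is 1/4.
Taking the ratio yields P = 0.62271.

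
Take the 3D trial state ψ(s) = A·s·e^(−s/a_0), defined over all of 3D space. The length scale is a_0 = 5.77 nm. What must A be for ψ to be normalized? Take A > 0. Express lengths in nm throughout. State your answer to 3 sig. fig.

We need A² ∫|f|² 4πs² ds = 1, taking the integral from 0 to ∞.
The angular integral contributes 4π, leaving ∫₀^∞ s²|ψ|² ds.
The integral (without the A² prefactor) comes out to 3·π·a_0^5.
With a_0 = 5.77: A² = 0.00001659 and A = 0.004073.

A ≈ 0.00407 nm^(-5/2)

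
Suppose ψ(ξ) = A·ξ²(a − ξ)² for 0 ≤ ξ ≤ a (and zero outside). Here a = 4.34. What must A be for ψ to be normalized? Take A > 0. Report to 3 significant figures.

Normalization requires ∫|ψ|² dξ = 1, integrated from 0 to a.
With ψ = A·ξ²(a − ξ)², the integral evaluates to A²·[a^9/630].
Setting this equal to 1 gives A² = 1/(a^9/630).
Substituting a = 4.34 gives A² = 0.001153, so A = 0.03396.

A ≈ 0.0340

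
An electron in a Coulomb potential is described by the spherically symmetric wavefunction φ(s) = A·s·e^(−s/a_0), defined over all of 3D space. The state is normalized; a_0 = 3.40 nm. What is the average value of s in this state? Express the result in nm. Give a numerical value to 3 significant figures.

By definition ⟨s⟩ = ∫ s |φ(s)|² 4πs² ds.
Recall ∫₀^∞ s^m e^(−s/β) ds = m!·β^(m+1), the ratio of the moment integral to the normalization integral gives ⟨s⟩ = 5·a_0/2.
Putting a_0 = 3.40 gives 8.500.

⟨s⟩ ≈ 8.50 nm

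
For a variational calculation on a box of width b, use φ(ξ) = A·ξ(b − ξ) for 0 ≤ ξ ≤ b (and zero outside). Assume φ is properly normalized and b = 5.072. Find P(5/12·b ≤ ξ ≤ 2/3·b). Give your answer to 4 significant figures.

The probability is P = ∫ |φ|² dξ over [5/12·b, 2/3·b].
The normalization integral ∫|φ|²dξ over the whole domain equals b^5/30·A², and A² cancels in the ratio.
In terms of u = ξ/b (A² and the length scale cancel between numerator and denominator), P = [∫_{5/12}^{2/3} u^2·(1 - u)^2 du] / [∫_{0}^{1} u^2·(1 - u)^2 du].
With ∫ u^2·(1 - u)^2 du = u^3·(6·u^2 - 15·u + 10)/30 + C, the region integral is ≈ 0.0147835 and the full one is 1/30.
Evaluating gives P = 0.44350.

P ≈ 0.4435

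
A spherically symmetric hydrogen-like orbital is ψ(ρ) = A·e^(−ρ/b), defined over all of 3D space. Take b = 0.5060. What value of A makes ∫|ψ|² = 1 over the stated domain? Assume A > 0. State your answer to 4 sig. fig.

A ≈ 1.567

Require ∫ |ψ|² 4πρ² dρ = 1 over the whole domain.
In 3D with spherical symmetry the volume element is 4πρ² dρ.
∫|ψ|² 4πρ² dρ = A²·(π·b^3).
Hence A² = 1/[π·b^3].
With b = 0.5060: A² = 2.4570 and A = 1.5675.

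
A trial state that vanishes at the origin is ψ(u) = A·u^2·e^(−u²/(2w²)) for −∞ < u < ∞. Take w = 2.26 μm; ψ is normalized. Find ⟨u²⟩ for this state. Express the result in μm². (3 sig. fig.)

⟨u^2⟩ ≈ 12.8 μm^2

⟨u²⟩ = ∫ u^2 |ψ|² du over the full domain.
Evaluating both integrals, ⟨u²⟩ = 5·w^2/2.
With w = 2.26, ⟨u^2⟩ = 12.77.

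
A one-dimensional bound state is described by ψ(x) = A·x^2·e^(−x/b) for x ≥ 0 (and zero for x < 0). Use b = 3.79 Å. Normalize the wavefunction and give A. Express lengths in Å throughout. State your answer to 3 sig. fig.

A ≈ 0.0413 Å^(-5/2)

The normalization condition is ∫|ψ|² dx = 1 from 0 to ∞.
Carrying out the integral gives A² · 3·b^5/4.
Hence A² = 1/[3·b^5/4].
Substituting b = 3.79 gives A² = 0.001705, so A = 0.04129.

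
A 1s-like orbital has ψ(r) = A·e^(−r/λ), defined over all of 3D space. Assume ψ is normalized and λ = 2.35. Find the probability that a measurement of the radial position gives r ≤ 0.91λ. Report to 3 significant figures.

P ≈ 0.275

P = ∫ |ψ|² 4πr² dr over r ≤ 0.91λ.
Normalization gives A² = 1/(π·λ^3).
Substituting u = r/λ, A², 4π and the length scale all cancel in the ratio: P = ∫_{0}^{0.91} u^2·e^(-2·u) du / ∫_{0}^{∞} u^2·e^(-2·u) du.
An antiderivative of u^2·e^(-2·u) is -(2·u^2 + 2·u + 1)·e^(-2·u)/4; evaluating from 0 to 0.91 gives ≈ 0.068685, while the full integral is 1/4.
The region integral divided by the full integral gives P = 0.2747.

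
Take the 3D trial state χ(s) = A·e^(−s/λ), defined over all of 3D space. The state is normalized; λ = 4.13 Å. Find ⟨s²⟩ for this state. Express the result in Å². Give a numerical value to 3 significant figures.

⟨s^2⟩ ≈ 51.2 Å^2

By definition ⟨s²⟩ = ∫ s^2 |χ(s)|² 4πs² ds.
Recall ∫₀^∞ s^m e^(−s/β) ds = m!·β^(m+1), evaluating both integrals, ⟨s²⟩ = 3·λ^2.
With λ = 4.13, ⟨s^2⟩ = 51.17.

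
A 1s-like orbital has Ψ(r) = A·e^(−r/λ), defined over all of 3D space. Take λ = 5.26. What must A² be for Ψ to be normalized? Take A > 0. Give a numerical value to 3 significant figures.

A^2 ≈ 0.00219

The normalization condition is ∫|Ψ|² 4πr² dr = 1 from 0 to ∞.
The integral (without the A² prefactor) comes out to π·λ^3.
Hence A² = 1/[π·λ^3].
Substituting λ = 5.26 gives A² = 0.002187, so A = 0.04677.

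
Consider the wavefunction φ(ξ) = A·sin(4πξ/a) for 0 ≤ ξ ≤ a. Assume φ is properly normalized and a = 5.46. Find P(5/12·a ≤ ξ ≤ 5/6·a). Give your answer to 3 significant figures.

P ≈ 0.348

|φ|² is the probability density, so P = ∫_{5/12·a}^{5/6·a} |φ|² dξ.
The normalization integral ∫|φ|²dξ over the whole domain equals a/2·A², and A² cancels in the ratio.
In terms of u = ξ/a (A² and the length scale cancel between numerator and denominator), P = [∫_{5/12}^{5/6} sin(4·π·u)^2 du] / [∫_{0}^{1} sin(4·π·u)^2 du].
With ∫ sin(4·π·u)^2 du = u/2 - sin(4·π·u)·cos(4·π·u)/(8·π) + C, the region integral is -√(3)/(16·π) + 5/24 and the full one is 1/2.
This works out to P = -√(3)/(8·π) + 5/12.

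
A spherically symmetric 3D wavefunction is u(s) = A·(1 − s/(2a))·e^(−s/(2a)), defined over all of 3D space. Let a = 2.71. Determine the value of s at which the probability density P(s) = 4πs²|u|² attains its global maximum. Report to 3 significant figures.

The maximum of P(s) = 4πs²|u|² occurs where its derivative vanishes.
This gives s = a·(√(5) + 3).
With a = 2.71, the most probable radial distance is 14.19.

s ≈ 14.2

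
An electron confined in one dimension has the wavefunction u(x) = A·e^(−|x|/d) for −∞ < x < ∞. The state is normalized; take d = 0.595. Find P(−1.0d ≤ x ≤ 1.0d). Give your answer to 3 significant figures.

P ≈ 0.865

P = ∫_{−1.0d}^{1.0d} |u(x)|² dx.
With A² fixed by ∫|u|² = 1, i.e. A² = (d)^(−1), substitute and integrate.
By symmetry take twice the x ≥ 0 contribution in numerator and denominator; the 2's cancel. Substituting t = x/d, A² and the length scale cancel in the ratio: P = ∫_{0}^{1.0} e^(-2·t) dt / ∫_{0}^{∞} e^(-2·t) dt.
An antiderivative of e^(-2·t) is -e^(-2·t)/2; evaluating from 0 to 1.0 gives 1/2 - e^(-2)/2, while the full integral is 1/2.
The result is P = 0.8647.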